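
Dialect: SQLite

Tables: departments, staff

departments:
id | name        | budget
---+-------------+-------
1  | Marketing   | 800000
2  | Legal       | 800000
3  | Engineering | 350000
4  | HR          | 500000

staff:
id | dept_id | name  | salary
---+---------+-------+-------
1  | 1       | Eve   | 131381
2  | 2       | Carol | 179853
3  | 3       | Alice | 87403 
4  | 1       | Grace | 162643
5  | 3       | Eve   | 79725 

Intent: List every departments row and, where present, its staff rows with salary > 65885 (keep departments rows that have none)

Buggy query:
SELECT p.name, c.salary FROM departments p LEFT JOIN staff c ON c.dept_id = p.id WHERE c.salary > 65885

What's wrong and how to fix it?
Bug: A WHERE condition on the right-hand table after LEFT JOIN drops unmatched parents

Fix: Move the right-table condition into the ON clause so unmatched parents are kept

Corrected query:
SELECT p.name, c.salary FROM departments p LEFT JOIN staff c ON c.dept_id = p.id AND c.salary > 65885

Result:
name        | salary
------------+-------
Marketing   | 131381
Marketing   | 162643
Legal       | 179853
Engineering | 79725 
Engineering | 87403 
HR          | NULL  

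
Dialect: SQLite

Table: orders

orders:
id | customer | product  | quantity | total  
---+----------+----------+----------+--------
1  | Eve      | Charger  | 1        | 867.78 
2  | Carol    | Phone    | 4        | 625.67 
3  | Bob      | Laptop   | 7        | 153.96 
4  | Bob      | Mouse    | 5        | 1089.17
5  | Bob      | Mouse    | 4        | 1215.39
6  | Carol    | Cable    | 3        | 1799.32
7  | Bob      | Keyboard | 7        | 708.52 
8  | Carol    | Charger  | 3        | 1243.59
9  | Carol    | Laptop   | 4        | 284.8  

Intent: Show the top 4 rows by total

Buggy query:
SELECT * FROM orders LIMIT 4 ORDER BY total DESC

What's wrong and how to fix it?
Bug: LIMIT must come after ORDER BY

Fix: Sort with ORDER BY, then apply LIMIT

Corrected query:
SELECT * FROM orders ORDER BY total DESC LIMIT 4

Result:
id | customer | product | quantity | total  
---+----------+---------+----------+--------
6  | Carol    | Cable   | 3        | 1799.32
8  | Carol    | Charger | 3        | 1243.59
5  | Bob      | Mouse   | 4        | 1215.39
4  | Bob      | Mouse   | 5        | 1089.17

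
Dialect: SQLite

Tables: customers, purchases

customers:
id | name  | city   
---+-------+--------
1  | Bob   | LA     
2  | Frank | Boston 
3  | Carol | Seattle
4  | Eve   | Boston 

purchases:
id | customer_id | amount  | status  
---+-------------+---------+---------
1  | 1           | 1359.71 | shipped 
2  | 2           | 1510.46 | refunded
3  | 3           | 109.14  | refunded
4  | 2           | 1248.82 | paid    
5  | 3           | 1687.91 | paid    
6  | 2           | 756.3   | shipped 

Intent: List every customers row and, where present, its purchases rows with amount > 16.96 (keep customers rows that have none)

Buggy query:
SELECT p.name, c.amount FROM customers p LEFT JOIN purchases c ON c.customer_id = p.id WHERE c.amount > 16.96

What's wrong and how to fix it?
Bug: A WHERE condition on the right-hand table after LEFT JOIN drops unmatched parents

Fix: Move the right-table condition into the ON clause so unmatched parents are kept

Corrected query:
SELECT p.name, c.amount FROM customers p LEFT JOIN purchases c ON c.customer_id = p.id AND c.amount > 16.96

Result:
name  | amount 
------+--------
Bob   | 1359.71
Frank | 756.3  
Frank | 1248.82
Frank | 1510.46
Carol | 109.14 
Carol | 1687.91
Eve   | NULL   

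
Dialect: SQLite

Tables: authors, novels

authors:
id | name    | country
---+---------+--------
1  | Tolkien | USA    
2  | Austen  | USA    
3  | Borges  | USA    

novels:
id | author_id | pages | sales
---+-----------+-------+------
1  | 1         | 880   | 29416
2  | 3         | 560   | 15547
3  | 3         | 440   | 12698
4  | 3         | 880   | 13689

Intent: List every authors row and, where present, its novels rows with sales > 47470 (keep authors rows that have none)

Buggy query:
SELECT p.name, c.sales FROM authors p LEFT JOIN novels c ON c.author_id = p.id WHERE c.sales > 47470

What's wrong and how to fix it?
Bug: Filtering c.sales in WHERE discards the NULL rows produced by LEFT JOIN, turning it into an inner join

Fix: Put 'c.sales > 47470' in the JOIN's ON clause instead of WHERE

Corrected query:
SELECT p.name, c.sales FROM authors p LEFT JOIN novels c ON c.author_id = p.id AND c.sales > 47470

Result:
name    | sales
--------+------
Tolkien | NULL 
Austen  | NULL 
Borges  | NULL 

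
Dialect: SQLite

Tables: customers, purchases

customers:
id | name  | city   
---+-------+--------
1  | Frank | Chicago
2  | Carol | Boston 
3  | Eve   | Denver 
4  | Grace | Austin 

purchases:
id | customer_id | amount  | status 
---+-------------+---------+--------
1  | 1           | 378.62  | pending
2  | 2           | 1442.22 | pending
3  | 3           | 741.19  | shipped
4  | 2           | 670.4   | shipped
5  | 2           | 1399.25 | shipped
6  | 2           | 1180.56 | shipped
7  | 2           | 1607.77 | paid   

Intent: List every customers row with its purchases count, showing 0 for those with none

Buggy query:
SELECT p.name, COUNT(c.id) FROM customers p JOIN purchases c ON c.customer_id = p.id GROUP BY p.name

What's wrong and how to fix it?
Bug: INNER JOIN drops customers rows that have no matching purchases rows

Fix: Switch to LEFT JOIN to retain unmatched parent rows

Corrected query:
SELECT p.name, COUNT(c.id) FROM customers p LEFT JOIN purchases c ON c.customer_id = p.id GROUP BY p.name

Result:
name  | COUNT(c.id)
------+------------
Carol | 5          
Eve   | 1          
Frank | 1          
Grace | 0          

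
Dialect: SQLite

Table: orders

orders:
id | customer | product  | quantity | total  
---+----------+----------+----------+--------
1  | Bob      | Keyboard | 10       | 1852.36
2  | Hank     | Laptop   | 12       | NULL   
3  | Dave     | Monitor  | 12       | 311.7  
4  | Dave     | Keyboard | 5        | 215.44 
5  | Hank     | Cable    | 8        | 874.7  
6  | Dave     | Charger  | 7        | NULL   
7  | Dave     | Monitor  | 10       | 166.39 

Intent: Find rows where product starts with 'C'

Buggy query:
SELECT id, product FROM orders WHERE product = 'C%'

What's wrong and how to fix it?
Bug: Wildcards only work with LIKE; '=' treats '%' as a literal character

Fix: Replace '=' with LIKE so 'C%' is treated as a pattern

Corrected query:
SELECT id, product FROM orders WHERE product LIKE 'C%'

Result:
id | product
---+--------
5  | Cable  
6  | Charger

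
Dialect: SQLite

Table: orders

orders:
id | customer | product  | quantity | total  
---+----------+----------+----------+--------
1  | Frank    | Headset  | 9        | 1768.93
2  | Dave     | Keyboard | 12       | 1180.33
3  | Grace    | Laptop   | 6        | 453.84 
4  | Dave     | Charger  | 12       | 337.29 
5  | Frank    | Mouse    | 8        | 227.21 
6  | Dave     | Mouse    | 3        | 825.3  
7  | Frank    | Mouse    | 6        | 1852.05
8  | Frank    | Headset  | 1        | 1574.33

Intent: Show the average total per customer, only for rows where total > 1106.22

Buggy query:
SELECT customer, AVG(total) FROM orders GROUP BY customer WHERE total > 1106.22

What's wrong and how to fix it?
Bug: WHERE cannot follow GROUP BY

Fix: Place WHERE between FROM and GROUP BY

Corrected query:
SELECT customer, AVG(total) FROM orders WHERE total > 1106.22 GROUP BY customer

Result:
customer | AVG(total)
---------+-----------
Dave     | 1180.33   
Frank    | 1731.77   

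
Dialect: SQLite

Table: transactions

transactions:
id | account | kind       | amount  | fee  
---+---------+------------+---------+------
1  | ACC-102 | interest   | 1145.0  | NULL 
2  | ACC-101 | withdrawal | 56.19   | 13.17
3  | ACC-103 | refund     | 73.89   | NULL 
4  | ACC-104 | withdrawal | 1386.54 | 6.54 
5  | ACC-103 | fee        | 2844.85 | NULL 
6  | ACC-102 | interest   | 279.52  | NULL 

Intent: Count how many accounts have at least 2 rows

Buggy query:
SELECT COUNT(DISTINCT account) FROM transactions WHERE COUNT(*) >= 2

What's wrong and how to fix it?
Bug: COUNT(*) cannot appear in WHERE; the per-group count doesn't exist yet

Fix: Use a subquery that GROUPs and filters with HAVING, then count its rows

Corrected query:
SELECT COUNT(*) FROM (SELECT account FROM transactions GROUP BY account HAVING COUNT(*) >= 2)

Result:
COUNT(*)
--------
2       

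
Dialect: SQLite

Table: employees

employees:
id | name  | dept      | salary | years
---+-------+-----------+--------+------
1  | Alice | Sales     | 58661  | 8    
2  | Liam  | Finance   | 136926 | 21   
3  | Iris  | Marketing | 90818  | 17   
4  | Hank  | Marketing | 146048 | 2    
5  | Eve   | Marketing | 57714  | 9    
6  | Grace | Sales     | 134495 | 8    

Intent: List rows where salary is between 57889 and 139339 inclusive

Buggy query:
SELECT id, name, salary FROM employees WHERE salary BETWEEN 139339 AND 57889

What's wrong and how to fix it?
Bug: The bounds are reversed; BETWEEN a AND b requires a <= b to match anything

Fix: Write BETWEEN 57889 AND 139339

Corrected query:
SELECT id, name, salary FROM employees WHERE salary BETWEEN 57889 AND 139339

Result:
id | name  | salary
---+-------+-------
1  | Alice | 58661 
2  | Liam  | 136926
3  | Iris  | 90818 
6  | Grace | 134495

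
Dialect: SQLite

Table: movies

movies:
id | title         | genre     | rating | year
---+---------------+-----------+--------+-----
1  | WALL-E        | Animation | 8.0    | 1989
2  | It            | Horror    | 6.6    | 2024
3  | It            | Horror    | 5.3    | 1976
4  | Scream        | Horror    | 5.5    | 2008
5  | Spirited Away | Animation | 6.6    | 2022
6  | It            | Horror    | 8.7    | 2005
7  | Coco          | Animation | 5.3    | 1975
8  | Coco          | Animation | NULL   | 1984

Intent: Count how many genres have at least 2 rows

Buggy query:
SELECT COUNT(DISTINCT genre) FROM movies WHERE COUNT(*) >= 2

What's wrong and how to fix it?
Bug: WHERE filters individual rows, not groups, so a group-level COUNT is invalid there

Fix: Group first with HAVING COUNT(*) >= 2, then COUNT the resulting groups

Corrected query:
SELECT COUNT(*) FROM (SELECT genre FROM movies GROUP BY genre HAVING COUNT(*) >= 2)

Result:
COUNT(*)
--------
2       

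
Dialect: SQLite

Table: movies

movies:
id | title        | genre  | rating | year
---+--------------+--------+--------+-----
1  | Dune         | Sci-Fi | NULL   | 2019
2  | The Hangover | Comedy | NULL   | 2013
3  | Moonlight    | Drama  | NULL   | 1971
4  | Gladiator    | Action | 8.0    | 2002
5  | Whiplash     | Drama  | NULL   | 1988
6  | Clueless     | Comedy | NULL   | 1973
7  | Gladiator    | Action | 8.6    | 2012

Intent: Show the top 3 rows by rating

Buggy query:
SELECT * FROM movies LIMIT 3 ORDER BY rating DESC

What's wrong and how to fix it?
Bug: ORDER BY cannot follow LIMIT; LIMIT is the final clause

Fix: Swap the clauses: ORDER BY first, then LIMIT

Corrected query:
SELECT * FROM movies ORDER BY rating DESC LIMIT 3

Result:
id | title     | genre  | rating | year
---+-----------+--------+--------+-----
7  | Gladiator | Action | 8.6    | 2012
4  | Gladiator | Action | 8      | 2002
1  | Dune      | Sci-Fi | NULL   | 2019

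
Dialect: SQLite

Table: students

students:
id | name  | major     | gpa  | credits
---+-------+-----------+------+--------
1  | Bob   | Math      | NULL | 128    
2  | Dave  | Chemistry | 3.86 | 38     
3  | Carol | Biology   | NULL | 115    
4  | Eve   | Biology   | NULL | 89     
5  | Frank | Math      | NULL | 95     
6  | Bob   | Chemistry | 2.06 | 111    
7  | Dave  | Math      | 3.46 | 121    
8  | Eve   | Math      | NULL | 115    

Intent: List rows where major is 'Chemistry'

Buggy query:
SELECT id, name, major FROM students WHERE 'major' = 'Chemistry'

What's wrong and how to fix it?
Bug: 'major' in single quotes is a string literal, not the column; the comparison is literal-vs-literal and never true

Fix: Remove the quotes around the column name (or use double quotes for an identifier)

Corrected query:
SELECT id, name, major FROM students WHERE major = 'Chemistry'

Result:
id | name | major    
---+------+----------
2  | Dave | Chemistry
6  | Bob  | Chemistry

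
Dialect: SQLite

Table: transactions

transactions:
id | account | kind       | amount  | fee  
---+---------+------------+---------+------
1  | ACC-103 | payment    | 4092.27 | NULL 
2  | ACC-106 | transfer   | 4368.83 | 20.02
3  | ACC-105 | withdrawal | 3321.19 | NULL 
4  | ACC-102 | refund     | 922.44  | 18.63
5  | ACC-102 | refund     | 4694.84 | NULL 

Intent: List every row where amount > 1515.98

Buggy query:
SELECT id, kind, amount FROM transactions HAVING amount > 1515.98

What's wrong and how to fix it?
Bug: HAVING filters the output of aggregation, but this query has no GROUP BY and no aggregate functions, so SQLite rejects it (HAVING clause on a non-aggregate query); the condition here is per row

Fix: Use WHERE for row-level filtering

Corrected query:
SELECT id, kind, amount FROM transactions WHERE amount > 1515.98

Result:
id | kind       | amount 
---+------------+--------
1  | payment    | 4092.27
2  | transfer   | 4368.83
3  | withdrawal | 3321.19
5  | refund     | 4694.84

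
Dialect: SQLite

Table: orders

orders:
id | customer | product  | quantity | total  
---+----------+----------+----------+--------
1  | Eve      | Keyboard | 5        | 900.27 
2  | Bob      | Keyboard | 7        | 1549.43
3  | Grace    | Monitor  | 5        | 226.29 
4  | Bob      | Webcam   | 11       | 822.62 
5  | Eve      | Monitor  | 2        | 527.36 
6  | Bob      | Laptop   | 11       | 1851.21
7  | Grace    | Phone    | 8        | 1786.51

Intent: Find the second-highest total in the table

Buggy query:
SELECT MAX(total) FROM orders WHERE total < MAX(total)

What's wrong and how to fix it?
Bug: MAX(total) on the right of the comparison is an aggregate-in-WHERE error

Fix: Compute the overall MAX in a subquery, then take MAX of rows below it

Corrected query:
SELECT MAX(total) FROM orders WHERE total < (SELECT MAX(total) FROM orders)

Result:
MAX(total)
----------
1786.51   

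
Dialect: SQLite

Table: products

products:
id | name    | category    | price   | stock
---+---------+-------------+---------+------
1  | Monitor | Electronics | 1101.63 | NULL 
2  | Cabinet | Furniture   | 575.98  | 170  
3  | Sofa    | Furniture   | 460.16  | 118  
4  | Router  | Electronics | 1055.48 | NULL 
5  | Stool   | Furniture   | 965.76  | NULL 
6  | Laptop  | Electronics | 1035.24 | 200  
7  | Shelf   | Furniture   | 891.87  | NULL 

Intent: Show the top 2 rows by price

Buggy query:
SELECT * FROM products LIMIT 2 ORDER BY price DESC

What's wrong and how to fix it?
Bug: LIMIT must come after ORDER BY

Fix: Sort with ORDER BY, then apply LIMIT

Corrected query:
SELECT * FROM products ORDER BY price DESC LIMIT 2

Result:
id | name    | category    | price   | stock
---+---------+-------------+---------+------
1  | Monitor | Electronics | 1101.63 | NULL 
4  | Router  | Electronics | 1055.48 | NULL 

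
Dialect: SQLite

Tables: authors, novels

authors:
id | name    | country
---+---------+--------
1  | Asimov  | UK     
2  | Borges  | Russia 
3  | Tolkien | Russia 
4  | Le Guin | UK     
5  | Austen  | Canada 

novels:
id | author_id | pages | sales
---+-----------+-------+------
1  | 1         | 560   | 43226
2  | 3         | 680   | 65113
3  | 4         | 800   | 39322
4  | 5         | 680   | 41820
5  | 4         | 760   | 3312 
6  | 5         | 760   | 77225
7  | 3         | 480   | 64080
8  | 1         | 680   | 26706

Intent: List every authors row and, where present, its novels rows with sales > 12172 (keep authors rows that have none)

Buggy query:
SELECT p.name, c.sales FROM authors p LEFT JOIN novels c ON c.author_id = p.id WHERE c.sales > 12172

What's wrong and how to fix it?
Bug: A WHERE condition on the right-hand table after LEFT JOIN drops unmatched parents

Fix: Move the right-table condition into the ON clause so unmatched parents are kept

Corrected query:
SELECT p.name, c.sales FROM authors p LEFT JOIN novels c ON c.author_id = p.id AND c.sales > 12172

Result:
name    | sales
--------+------
Asimov  | 26706
Asimov  | 43226
Borges  | NULL 
Tolkien | 64080
Tolkien | 65113
Le Guin | 39322
Austen  | 41820
Austen  | 77225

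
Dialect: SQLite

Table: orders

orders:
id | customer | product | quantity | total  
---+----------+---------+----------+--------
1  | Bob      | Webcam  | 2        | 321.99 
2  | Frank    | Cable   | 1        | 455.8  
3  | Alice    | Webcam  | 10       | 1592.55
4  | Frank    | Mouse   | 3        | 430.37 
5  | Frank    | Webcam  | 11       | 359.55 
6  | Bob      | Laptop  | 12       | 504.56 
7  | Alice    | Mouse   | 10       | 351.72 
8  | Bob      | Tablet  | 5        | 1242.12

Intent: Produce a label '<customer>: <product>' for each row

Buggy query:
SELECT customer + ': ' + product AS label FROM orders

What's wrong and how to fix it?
Bug: '+' is numeric addition; on text columns SQLite converts them to 0 instead of concatenating

Fix: Use the || operator for string concatenation

Corrected query:
SELECT customer || ': ' || product AS label FROM orders

Result:
label        
-------------
Bob: Webcam  
Frank: Cable 
Alice: Webcam
Frank: Mouse 
Frank: Webcam
Bob: Laptop  
Alice: Mouse 
Bob: Tablet  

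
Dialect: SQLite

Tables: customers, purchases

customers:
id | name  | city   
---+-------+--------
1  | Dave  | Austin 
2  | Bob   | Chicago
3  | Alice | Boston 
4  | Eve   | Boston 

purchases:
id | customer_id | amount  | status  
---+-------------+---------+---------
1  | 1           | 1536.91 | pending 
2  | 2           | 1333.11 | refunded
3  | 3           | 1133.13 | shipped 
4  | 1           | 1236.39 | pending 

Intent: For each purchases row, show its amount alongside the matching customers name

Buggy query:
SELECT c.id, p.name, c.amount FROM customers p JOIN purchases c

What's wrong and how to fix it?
Bug: JOIN with no ON clause produces a cartesian product; every purchases row pairs with every customers row

Fix: Add ON c.customer_id = p.id to the JOIN

Corrected query:
SELECT c.id, p.name, c.amount FROM customers p JOIN purchases c ON c.customer_id = p.id

Result:
id | name  | amount 
---+-------+--------
1  | Dave  | 1536.91
2  | Bob   | 1333.11
3  | Alice | 1133.13
4  | Dave  | 1236.39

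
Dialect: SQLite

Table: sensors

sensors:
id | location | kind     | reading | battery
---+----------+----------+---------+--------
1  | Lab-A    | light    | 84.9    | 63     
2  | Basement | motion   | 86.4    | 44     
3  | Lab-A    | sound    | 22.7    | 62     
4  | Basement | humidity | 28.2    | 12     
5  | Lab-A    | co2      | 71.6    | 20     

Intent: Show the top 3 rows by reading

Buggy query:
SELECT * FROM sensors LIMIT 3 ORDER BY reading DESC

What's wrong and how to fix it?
Bug: ORDER BY cannot follow LIMIT; LIMIT is the final clause

Fix: Swap the clauses: ORDER BY first, then LIMIT

Corrected query:
SELECT * FROM sensors ORDER BY reading DESC LIMIT 3

Result:
id | location | kind   | reading | battery
---+----------+--------+---------+--------
2  | Basement | motion | 86.4    | 44     
1  | Lab-A    | light  | 84.9    | 63     
5  | Lab-A    | co2    | 71.6    | 20     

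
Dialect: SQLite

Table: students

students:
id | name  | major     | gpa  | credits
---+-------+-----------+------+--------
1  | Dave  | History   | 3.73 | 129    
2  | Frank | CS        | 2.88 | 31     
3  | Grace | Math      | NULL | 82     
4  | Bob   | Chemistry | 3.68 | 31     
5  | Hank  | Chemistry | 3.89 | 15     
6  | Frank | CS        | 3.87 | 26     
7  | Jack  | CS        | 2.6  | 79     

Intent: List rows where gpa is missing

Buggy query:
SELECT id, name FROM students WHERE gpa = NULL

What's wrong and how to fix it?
Bug: Comparing to NULL with '=' never matches; NULL = NULL is unknown, not true

Fix: Use IS NULL to test for NULL

Corrected query:
SELECT id, name FROM students WHERE gpa IS NULL

Result:
id | name 
---+------
3  | Grace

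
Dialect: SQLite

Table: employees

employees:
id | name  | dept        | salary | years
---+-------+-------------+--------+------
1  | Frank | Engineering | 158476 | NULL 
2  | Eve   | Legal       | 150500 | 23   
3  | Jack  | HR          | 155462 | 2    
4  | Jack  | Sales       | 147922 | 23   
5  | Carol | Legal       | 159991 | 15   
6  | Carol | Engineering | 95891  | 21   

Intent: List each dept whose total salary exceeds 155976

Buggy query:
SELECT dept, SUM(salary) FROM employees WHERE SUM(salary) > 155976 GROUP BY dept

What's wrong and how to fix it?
Bug: Aggregate functions cannot appear in a WHERE clause

Fix: Use HAVING (which filters groups after aggregation) instead of WHERE

Corrected query:
SELECT dept, SUM(salary) FROM employees GROUP BY dept HAVING SUM(salary) > 155976

Result:
dept        | SUM(salary)
------------+------------
Engineering | 254367     
Legal       | 310491     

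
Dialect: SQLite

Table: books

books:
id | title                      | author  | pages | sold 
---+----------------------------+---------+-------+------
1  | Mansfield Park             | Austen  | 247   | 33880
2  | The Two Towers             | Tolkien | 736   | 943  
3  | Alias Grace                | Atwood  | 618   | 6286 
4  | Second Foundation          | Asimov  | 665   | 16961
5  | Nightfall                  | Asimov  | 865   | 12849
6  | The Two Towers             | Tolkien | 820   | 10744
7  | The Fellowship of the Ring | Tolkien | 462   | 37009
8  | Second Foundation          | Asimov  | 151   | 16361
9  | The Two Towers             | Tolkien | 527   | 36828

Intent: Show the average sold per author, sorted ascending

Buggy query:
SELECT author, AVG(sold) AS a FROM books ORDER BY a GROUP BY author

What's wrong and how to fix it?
Bug: GROUP BY must precede ORDER BY

Fix: Move ORDER BY to the end, after GROUP BY

Corrected query:
SELECT author, AVG(sold) AS a FROM books GROUP BY author ORDER BY a

Result:
author  | a           
--------+-------------
Atwood  | 6286        
Asimov  | 15390.333333
Tolkien | 21381       
Austen  | 33880       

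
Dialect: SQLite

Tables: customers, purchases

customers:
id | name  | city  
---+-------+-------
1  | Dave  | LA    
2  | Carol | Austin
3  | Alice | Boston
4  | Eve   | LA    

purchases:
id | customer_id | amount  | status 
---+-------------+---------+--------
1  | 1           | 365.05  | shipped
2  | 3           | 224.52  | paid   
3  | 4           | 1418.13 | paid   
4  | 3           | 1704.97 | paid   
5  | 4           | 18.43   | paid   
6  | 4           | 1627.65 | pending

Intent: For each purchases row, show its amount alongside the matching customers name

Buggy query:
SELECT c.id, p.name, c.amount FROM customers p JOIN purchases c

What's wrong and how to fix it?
Bug: Missing join condition: each purchases row is matched to all customers rows instead of just its own

Fix: Specify the join condition linking the foreign key to the parent id

Corrected query:
SELECT c.id, p.name, c.amount FROM customers p JOIN purchases c ON c.customer_id = p.id

Result:
id | name  | amount 
---+-------+--------
1  | Dave  | 365.05 
2  | Alice | 224.52 
3  | Eve   | 1418.13
4  | Alice | 1704.97
5  | Eve   | 18.43  
6  | Eve   | 1627.65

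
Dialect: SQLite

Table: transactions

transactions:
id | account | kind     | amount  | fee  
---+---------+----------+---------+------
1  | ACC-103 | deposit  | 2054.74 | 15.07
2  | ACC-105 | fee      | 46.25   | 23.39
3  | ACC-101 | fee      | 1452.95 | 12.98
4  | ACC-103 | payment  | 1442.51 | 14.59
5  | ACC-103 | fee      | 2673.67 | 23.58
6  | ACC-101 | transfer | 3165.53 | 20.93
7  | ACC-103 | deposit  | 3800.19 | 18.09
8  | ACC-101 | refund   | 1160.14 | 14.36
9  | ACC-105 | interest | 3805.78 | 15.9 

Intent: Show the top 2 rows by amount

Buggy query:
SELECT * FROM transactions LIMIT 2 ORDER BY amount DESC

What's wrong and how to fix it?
Bug: ORDER BY cannot follow LIMIT; LIMIT is the final clause

Fix: Sort with ORDER BY, then apply LIMIT

Corrected query:
SELECT * FROM transactions ORDER BY amount DESC LIMIT 2

Result:
id | account | kind     | amount  | fee  
---+---------+----------+---------+------
9  | ACC-105 | interest | 3805.78 | 15.9 
7  | ACC-103 | deposit  | 3800.19 | 18.09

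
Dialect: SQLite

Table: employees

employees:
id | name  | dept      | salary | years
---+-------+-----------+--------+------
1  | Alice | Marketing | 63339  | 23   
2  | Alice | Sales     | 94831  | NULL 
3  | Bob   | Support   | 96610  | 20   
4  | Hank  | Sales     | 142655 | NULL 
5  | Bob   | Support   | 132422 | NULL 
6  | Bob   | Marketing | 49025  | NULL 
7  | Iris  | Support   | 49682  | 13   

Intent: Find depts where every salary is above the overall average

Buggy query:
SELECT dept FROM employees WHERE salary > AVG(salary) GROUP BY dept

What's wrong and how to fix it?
Bug: AVG() is an aggregate; it can't sit directly in WHERE

Fix: Compute the overall average in a scalar subquery and compare each group's MIN against it in HAVING

Corrected query:
SELECT dept FROM employees GROUP BY dept HAVING MIN(salary) > (SELECT AVG(salary) FROM employees)

Result:
dept 
-----
Sales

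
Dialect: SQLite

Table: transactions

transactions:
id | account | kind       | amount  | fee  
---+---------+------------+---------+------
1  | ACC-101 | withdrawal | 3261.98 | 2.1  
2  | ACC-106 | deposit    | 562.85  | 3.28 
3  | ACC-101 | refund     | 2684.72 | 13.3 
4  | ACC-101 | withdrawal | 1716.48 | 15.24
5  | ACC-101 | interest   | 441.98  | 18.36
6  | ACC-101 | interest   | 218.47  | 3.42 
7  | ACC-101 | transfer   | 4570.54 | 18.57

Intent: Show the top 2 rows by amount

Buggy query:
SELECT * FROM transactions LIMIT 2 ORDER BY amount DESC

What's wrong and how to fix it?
Bug: LIMIT must come after ORDER BY

Fix: Swap the clauses: ORDER BY first, then LIMIT

Corrected query:
SELECT * FROM transactions ORDER BY amount DESC LIMIT 2

Result:
id | account | kind       | amount  | fee  
---+---------+------------+---------+------
7  | ACC-101 | transfer   | 4570.54 | 18.57
1  | ACC-101 | withdrawal | 3261.98 | 2.1  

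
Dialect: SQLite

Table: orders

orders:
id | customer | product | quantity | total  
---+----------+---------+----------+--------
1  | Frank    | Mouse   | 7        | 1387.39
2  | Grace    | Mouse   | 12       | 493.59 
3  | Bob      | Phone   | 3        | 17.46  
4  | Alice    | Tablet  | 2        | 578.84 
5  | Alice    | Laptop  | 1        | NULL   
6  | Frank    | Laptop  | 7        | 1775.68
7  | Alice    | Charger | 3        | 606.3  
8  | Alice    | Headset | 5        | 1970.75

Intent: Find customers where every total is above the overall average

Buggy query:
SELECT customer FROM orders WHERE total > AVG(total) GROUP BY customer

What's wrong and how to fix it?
Bug: WHERE evaluates per row before aggregation, so AVG() is unavailable

Fix: Use a subquery for AVG and a HAVING MIN(...) filter so the condition holds for every row in the group

Corrected query:
SELECT customer FROM orders GROUP BY customer HAVING MIN(total) > (SELECT AVG(total) FROM orders)

Result:
customer
--------
Frank   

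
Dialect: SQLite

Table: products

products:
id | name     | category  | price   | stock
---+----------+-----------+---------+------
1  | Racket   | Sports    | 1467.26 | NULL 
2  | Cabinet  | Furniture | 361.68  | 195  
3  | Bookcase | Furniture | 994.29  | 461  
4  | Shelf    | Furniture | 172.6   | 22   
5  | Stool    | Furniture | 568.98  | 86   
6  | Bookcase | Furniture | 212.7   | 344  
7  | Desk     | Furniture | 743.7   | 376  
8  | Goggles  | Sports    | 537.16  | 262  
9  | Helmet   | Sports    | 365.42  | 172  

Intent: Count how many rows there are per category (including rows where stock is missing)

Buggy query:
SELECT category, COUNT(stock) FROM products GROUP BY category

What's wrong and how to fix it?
Bug: COUNT(stock) skips NULLs, so groups with missing stock are undercounted

Fix: Use COUNT(*) to count all rows regardless of NULL

Corrected query:
SELECT category, COUNT(*) FROM products GROUP BY category

Result:
category  | COUNT(*)
----------+---------
Furniture | 6       
Sports    | 3       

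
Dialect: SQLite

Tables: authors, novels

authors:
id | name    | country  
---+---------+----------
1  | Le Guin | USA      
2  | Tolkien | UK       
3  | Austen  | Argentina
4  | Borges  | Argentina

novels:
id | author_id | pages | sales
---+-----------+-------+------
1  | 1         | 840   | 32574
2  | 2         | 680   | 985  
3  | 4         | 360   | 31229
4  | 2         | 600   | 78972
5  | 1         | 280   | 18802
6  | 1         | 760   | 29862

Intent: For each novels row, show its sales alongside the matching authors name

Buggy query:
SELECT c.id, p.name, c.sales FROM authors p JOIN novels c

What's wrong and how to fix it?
Bug: JOIN with no ON clause produces a cartesian product; every novels row pairs with every authors row

Fix: Specify the join condition linking the foreign key to the parent id

Corrected query:
SELECT c.id, p.name, c.sales FROM authors p JOIN novels c ON c.author_id = p.id

Result:
id | name    | sales
---+---------+------
1  | Le Guin | 32574
2  | Tolkien | 985  
3  | Borges  | 31229
4  | Tolkien | 78972
5  | Le Guin | 18802
6  | Le Guin | 29862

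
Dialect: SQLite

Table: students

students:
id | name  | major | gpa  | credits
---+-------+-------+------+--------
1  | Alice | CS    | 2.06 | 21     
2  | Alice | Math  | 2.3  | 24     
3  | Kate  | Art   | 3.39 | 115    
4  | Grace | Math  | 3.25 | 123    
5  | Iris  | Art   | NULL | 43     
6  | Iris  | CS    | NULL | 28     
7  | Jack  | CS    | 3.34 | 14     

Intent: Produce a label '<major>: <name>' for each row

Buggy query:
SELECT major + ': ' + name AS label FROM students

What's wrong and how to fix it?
Bug: '+' is numeric addition; on text columns SQLite converts them to 0 instead of concatenating

Fix: Replace + with || to concatenate text

Corrected query:
SELECT major || ': ' || name AS label FROM students

Result:
label      
-----------
CS: Alice  
Math: Alice
Art: Kate  
Math: Grace
Art: Iris  
CS: Iris   
CS: Jack   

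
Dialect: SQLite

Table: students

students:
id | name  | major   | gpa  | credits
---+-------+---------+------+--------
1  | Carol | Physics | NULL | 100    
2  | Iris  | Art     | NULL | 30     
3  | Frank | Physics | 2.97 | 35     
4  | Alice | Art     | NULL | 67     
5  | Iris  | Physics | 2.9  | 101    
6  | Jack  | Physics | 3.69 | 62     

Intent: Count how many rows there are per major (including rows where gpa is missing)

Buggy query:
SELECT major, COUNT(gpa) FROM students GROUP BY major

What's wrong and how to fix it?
Bug: COUNT(column) counts non-NULL values only; rows with NULL gpa aren't counted

Fix: Replace COUNT(gpa) with COUNT(*)

Corrected query:
SELECT major, COUNT(*) FROM students GROUP BY major

Result:
major   | COUNT(*)
--------+---------
Art     | 2       
Physics | 4       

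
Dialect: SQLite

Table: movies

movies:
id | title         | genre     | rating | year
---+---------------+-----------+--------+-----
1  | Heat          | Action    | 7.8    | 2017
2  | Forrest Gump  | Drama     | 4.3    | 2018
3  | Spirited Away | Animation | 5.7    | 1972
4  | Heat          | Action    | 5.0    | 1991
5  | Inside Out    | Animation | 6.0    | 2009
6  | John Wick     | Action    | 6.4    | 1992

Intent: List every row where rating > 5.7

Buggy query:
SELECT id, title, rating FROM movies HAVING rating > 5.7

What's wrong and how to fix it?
Bug: This is a non-aggregate query (no GROUP BY, no aggregates), so in SQLite the HAVING clause is invalid here; a row-level condition belongs in WHERE

Fix: Replace HAVING with WHERE since the condition applies to individual rows

Corrected query:
SELECT id, title, rating FROM movies WHERE rating > 5.7

Result:
id | title      | rating
---+------------+-------
1  | Heat       | 7.8   
5  | Inside Out | 6     
6  | John Wick  | 6.4   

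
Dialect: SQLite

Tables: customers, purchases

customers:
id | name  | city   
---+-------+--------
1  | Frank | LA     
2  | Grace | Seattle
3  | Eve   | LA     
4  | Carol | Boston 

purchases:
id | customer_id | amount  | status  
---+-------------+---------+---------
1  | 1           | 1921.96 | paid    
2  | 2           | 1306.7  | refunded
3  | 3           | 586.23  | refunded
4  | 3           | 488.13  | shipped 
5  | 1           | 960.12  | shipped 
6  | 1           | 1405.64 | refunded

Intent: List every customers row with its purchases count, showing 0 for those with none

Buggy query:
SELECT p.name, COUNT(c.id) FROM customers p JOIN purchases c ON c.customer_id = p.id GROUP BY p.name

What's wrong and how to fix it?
Bug: INNER JOIN drops customers rows that have no matching purchases rows

Fix: Use LEFT JOIN so parents without children still appear (COUNT(c.id) gives 0)

Corrected query:
SELECT p.name, COUNT(c.id) FROM customers p LEFT JOIN purchases c ON c.customer_id = p.id GROUP BY p.name

Result:
name  | COUNT(c.id)
------+------------
Carol | 0          
Eve   | 2          
Frank | 3          
Grace | 1          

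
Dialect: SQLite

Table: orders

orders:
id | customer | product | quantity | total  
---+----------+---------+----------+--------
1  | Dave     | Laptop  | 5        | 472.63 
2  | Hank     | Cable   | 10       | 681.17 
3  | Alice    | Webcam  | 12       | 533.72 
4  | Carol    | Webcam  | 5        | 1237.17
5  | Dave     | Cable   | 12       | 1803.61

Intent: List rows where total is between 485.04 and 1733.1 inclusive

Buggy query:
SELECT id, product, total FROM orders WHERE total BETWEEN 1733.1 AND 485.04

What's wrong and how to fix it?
Bug: The bounds are reversed; BETWEEN a AND b requires a <= b to match anything

Fix: Swap the bounds so the smaller value comes first

Corrected query:
SELECT id, product, total FROM orders WHERE total BETWEEN 485.04 AND 1733.1

Result:
id | product | total  
---+---------+--------
2  | Cable   | 681.17 
3  | Webcam  | 533.72 
4  | Webcam  | 1237.17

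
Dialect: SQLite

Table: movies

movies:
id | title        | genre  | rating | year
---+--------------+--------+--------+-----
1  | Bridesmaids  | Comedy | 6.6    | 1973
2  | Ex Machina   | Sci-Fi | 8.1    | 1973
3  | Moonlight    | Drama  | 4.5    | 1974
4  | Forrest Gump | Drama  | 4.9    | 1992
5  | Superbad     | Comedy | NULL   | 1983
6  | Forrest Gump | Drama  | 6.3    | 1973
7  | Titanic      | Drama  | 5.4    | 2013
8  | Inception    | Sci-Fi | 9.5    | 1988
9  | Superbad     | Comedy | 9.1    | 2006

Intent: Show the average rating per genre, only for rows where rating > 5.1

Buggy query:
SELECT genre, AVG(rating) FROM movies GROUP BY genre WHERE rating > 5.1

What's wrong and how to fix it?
Bug: WHERE cannot follow GROUP BY

Fix: Place WHERE between FROM and GROUP BY

Corrected query:
SELECT genre, AVG(rating) FROM movies WHERE rating > 5.1 GROUP BY genre

Result:
genre  | AVG(rating)
-------+------------
Comedy | 7.85       
Drama  | 5.85       
Sci-Fi | 8.8        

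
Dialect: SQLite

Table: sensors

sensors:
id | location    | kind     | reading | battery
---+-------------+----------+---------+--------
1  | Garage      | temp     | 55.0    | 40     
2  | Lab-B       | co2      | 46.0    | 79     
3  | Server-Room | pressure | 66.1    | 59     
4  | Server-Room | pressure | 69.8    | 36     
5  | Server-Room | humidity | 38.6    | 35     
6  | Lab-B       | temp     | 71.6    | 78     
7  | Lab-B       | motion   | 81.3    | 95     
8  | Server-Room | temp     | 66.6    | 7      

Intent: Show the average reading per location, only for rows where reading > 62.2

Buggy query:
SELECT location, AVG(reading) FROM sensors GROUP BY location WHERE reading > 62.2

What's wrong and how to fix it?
Bug: Row-level WHERE must come before GROUP BY in the clause order

Fix: Move the WHERE clause before GROUP BY

Corrected query:
SELECT location, AVG(reading) FROM sensors WHERE reading > 62.2 GROUP BY location

Result:
location    | AVG(reading)
------------+-------------
Lab-B       | 76.45       
Server-Room | 67.5        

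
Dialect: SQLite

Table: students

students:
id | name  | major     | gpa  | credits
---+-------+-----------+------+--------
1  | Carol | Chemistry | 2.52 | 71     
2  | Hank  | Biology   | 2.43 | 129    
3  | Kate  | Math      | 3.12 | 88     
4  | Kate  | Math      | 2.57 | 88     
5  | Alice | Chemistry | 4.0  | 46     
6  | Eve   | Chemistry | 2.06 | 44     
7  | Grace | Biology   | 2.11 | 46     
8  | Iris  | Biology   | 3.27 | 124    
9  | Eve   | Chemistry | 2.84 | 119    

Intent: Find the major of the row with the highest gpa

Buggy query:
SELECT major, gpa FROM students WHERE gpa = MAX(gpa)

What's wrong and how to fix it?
Bug: MAX(gpa) is an aggregate and cannot be used directly in WHERE

Fix: Wrap MAX in a scalar subquery so WHERE compares against a single value

Corrected query:
SELECT major, gpa FROM students WHERE gpa = (SELECT MAX(gpa) FROM students)

Result:
major     | gpa
----------+----
Chemistry | 4  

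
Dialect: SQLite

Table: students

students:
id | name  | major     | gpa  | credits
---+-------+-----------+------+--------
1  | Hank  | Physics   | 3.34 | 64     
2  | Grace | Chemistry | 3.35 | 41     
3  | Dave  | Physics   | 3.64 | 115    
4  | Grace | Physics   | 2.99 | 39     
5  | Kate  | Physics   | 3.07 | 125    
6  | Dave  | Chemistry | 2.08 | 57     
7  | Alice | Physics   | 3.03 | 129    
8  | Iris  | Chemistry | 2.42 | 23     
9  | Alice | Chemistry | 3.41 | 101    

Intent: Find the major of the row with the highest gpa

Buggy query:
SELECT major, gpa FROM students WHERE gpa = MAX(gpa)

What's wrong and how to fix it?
Bug: MAX(gpa) is an aggregate and cannot be used directly in WHERE

Fix: Wrap MAX in a scalar subquery so WHERE compares against a single value

Corrected query:
SELECT major, gpa FROM students WHERE gpa = (SELECT MAX(gpa) FROM students)

Result:
major   | gpa 
--------+-----
Physics | 3.64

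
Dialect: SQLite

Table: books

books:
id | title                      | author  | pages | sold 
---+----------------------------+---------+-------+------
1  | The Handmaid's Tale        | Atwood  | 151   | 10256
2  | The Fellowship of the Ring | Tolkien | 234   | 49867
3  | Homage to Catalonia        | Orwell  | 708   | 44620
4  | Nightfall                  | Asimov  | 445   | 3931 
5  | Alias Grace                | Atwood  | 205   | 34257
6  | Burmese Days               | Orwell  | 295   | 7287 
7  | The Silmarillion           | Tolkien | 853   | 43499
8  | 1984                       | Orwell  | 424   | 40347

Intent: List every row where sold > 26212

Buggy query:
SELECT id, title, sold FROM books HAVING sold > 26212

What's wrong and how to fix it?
Bug: This is a non-aggregate query (no GROUP BY, no aggregates), so in SQLite the HAVING clause is invalid here; a row-level condition belongs in WHERE

Fix: Use WHERE for row-level filtering

Corrected query:
SELECT id, title, sold FROM books WHERE sold > 26212

Result:
id | title                      | sold 
---+----------------------------+------
2  | The Fellowship of the Ring | 49867
3  | Homage to Catalonia        | 44620
5  | Alias Grace                | 34257
7  | The Silmarillion           | 43499
8  | 1984                       | 40347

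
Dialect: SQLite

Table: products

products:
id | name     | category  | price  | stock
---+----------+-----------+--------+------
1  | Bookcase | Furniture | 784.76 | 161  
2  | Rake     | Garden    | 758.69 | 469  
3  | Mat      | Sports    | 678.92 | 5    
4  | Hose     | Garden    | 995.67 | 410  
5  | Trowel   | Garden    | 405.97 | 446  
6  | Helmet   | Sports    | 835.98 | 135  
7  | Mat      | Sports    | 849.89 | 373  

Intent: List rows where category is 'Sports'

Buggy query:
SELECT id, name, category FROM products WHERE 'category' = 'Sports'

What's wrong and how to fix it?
Bug: Single quotes denote string literals in SQL; the column name is being compared as a constant string

Fix: Reference the column as category without single quotes

Corrected query:
SELECT id, name, category FROM products WHERE category = 'Sports'

Result:
id | name   | category
---+--------+---------
3  | Mat    | Sports  
6  | Helmet | Sports  
7  | Mat    | Sports  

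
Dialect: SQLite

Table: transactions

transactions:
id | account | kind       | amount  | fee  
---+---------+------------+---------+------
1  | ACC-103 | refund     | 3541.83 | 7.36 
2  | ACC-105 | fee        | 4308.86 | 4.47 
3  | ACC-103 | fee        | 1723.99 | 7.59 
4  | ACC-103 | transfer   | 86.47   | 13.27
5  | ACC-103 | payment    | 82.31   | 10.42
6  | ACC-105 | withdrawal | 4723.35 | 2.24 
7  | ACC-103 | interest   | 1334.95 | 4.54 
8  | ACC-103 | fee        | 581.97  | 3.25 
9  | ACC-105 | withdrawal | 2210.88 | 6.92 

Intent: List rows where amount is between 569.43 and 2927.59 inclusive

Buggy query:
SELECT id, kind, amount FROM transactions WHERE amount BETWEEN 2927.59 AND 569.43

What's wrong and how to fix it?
Bug: BETWEEN expects the lower bound first; with 2927.59 AND 569.43 the range is empty

Fix: Swap the bounds so the smaller value comes first

Corrected query:
SELECT id, kind, amount FROM transactions WHERE amount BETWEEN 569.43 AND 2927.59

Result:
id | kind       | amount 
---+------------+--------
3  | fee        | 1723.99
7  | interest   | 1334.95
8  | fee        | 581.97 
9  | withdrawal | 2210.88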